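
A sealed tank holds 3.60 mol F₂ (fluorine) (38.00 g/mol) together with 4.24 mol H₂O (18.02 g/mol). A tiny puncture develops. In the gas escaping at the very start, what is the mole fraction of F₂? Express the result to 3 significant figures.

The effusion rate of species i is ∝ p_i/√M_i ∝ n_i/√M_i.
Mole fraction of F₂ in the effusate = (n_F₂/√M_F₂) / (n_F₂/√M_F₂ + n_H₂O/√M_H₂O)
= (3.60/√38.00) / (3.60/√38.00 + 4.24/√18.02) = 0.5840/(0.5840 + 0.9988) = 0.369.

0.369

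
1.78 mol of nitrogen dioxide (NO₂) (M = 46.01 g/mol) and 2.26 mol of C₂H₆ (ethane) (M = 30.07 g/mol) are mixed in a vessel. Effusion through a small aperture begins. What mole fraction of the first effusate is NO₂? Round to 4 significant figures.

0.3890

Rate_i ∝ x_i/√M_i (Graham's law weighted by mole fraction), so the effusate composition follows n_i/√M_i.
So x_NO₂ in the escaping gas = (n_NO₂/√M_NO₂) / Σ(n_i/√M_i)
= (1.78/√46.01) / (1.78/√46.01 + 2.26/√30.07) = 0.2624/(0.2624 + 0.4121) = 0.3890.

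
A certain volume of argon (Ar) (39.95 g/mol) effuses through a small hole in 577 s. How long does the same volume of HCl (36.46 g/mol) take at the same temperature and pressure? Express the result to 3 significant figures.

551 s

From Graham's law, t_HCl/t_Ar = √(M_HCl/M_Ar) = √(36.46/39.95) = √0.9126 = 0.9553.
So the time for HCl is 577 × 0.9553 = 551 s.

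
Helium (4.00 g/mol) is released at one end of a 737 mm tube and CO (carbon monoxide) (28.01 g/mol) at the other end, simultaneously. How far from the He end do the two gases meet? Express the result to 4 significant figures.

The fronts meet when d_He + d_CO = L with d_He/d_CO = √(M_CO/M_He) (Graham's law). Here √(M_CO/M_He) = √(28.01/4.00) = 2.646.
With d_He + d_CO = 737 mm, d_CO = 737/(1 + 2.646) = 202.1 mm.
d_He = 737 − 202.1 = 534.9 mm.

534.9 mm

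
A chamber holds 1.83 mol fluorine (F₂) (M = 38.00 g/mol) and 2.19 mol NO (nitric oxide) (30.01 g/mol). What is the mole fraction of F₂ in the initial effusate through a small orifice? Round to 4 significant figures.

0.4261

Effusion rate of each component ∝ n_i/√M_i (partial pressure × 1/√M).
So x_F₂ in the escaping gas = (n_F₂/√M_F₂) / Σ(n_i/√M_i)
= (1.83/√38.00) / (1.83/√38.00 + 2.19/√30.01) = 0.2969/(0.2969 + 0.3998) = 0.4261.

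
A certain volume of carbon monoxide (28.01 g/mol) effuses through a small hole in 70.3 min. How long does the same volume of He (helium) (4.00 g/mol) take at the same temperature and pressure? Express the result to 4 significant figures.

Graham's law gives t_He/t_CO = √(M_He/M_CO) = √(4.00/28.01) = √0.1428 = 0.3779.
So the time for He is 70.3 × 0.3779 = 26.57 min.

26.57 min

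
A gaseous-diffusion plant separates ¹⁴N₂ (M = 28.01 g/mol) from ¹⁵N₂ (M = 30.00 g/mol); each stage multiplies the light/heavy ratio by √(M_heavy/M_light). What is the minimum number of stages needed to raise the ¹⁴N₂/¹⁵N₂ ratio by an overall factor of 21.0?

Single-stage factor α = √(30.00/28.01), so ln α = ½ ln(1.07105) = 0.03432.
Need α^N ≥ 21.0 ⇒ N ≥ ln(21.0) / ln α = 3.045 / 0.03432 = 88.72.
Rounding up, N = 89 stages.

89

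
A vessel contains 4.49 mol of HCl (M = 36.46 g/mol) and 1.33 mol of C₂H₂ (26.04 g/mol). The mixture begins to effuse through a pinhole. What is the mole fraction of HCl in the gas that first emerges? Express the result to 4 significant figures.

Each component's effusion rate ∝ (its partial pressure)·(1/√M) ∝ n_i/√M_i.
Mole fraction of HCl in the effusate = (n_HCl/√M_HCl) / (n_HCl/√M_HCl + n_C₂H₂/√M_C₂H₂)
= (4.49/√36.46) / (4.49/√36.46 + 1.33/√26.04) = 0.7436/(0.7436 + 0.2606) = 0.7405.

0.7405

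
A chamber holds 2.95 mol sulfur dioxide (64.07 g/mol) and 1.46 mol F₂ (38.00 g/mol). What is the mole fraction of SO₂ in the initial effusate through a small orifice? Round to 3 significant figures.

0.609

Rate_i ∝ x_i/√M_i (Graham's law weighted by mole fraction), so the effusate composition follows n_i/√M_i.
x_SO₂(eff) = (n_SO₂/√M_SO₂) / (n_SO₂/√M_SO₂ + n_F₂/√M_F₂)
= (2.95/√64.07) / (2.95/√64.07 + 1.46/√38.00) = 0.3685/(0.3685 + 0.2368) = 0.609.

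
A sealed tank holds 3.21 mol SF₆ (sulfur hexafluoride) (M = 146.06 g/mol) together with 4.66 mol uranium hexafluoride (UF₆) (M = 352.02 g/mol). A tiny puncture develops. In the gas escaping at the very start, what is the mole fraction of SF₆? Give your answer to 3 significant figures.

The effusion rate of species i is ∝ p_i/√M_i ∝ n_i/√M_i.
So x_SF₆ in the escaping gas = (n_SF₆/√M_SF₆) / Σ(n_i/√M_i)
= (3.21/√146.06) / (3.21/√146.06 + 4.66/√352.02) = 0.2656/(0.2656 + 0.2484) = 0.517.

0.517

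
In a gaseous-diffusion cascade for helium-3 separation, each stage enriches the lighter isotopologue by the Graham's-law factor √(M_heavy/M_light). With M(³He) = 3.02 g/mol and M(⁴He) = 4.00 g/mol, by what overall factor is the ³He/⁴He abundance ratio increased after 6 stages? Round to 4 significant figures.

2.324

Overall factor = α^6 with α = √(4.00/3.02), i.e. (4.00/3.02)^(6/2).
= 1.32450^3 = 2.324.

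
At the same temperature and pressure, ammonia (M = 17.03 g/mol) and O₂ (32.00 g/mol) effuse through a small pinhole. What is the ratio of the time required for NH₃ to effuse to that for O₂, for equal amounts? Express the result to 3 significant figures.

Graham's law gives t_NH₃/t_O₂ = √(M_NH₃/M_O₂) = √(17.03/32.00) = √0.5322 = 0.730.

0.730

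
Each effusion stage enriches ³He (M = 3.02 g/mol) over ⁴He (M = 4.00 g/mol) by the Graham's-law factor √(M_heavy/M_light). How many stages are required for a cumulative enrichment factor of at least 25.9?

24

Single-stage factor α = √(4.00/3.02), so ln α = ½ ln(1.32450) = 0.1405.
Need α^N ≥ 25.9 ⇒ N ≥ ln(25.9) / ln α = 3.254 / 0.1405 = 23.16.
Minimum whole number of stages: N = 24.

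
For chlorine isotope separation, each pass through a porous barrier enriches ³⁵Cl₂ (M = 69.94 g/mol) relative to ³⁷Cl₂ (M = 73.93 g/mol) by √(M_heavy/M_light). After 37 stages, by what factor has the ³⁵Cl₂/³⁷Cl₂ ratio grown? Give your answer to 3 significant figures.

Overall factor = α^37 with α = √(73.93/69.94), i.e. (73.93/69.94)^(37/2).
= 1.05705^(37/2) = 2.79.

2.79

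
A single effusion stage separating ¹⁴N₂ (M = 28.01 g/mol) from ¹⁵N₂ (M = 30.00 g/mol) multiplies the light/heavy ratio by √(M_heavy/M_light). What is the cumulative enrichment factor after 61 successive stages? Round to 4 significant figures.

8.112

The single-stage factor is √(M_heavy/M_light), so 61 stages give [√(30.00/28.01)]^61 = (30.00/28.01)^(61/2).
= 1.07105^(61/2) = 8.112.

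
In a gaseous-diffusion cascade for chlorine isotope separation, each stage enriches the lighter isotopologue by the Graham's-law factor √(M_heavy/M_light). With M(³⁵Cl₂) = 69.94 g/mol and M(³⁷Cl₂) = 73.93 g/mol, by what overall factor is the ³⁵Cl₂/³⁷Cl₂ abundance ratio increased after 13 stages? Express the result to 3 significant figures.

The single-stage factor is √(M_heavy/M_light), so 13 stages give [√(73.93/69.94)]^13 = (73.93/69.94)^(13/2).
= 1.05705^(13/2) = 1.43.

1.43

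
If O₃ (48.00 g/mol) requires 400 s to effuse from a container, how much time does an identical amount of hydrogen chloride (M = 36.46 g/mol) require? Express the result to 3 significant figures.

349 s

Using Graham's law: t_HCl/t_O₃ = √(M_HCl/M_O₃) = √(36.46/48.00) = √0.7596 = 0.8715.
So the time for HCl is 400 × 0.8715 = 349 s.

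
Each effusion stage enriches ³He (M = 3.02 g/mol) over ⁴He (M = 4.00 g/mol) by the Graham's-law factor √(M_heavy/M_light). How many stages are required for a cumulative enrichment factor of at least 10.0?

17

Single-stage factor α = √(4.00/3.02), so ln α = ½ ln(1.32450) = 0.1405.
Need α^N ≥ 10.0 ⇒ N ≥ ln(10.0) / ln α = 2.303 / 0.1405 = 16.39.
Minimum whole number of stages: N = 17.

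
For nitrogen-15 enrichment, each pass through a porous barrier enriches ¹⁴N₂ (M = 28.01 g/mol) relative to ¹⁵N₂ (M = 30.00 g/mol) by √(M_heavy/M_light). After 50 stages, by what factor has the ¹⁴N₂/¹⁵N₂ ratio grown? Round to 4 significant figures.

5.562

The single-stage factor is √(M_heavy/M_light), so 50 stages give [√(30.00/28.01)]^50 = (30.00/28.01)^(50/2).
= 1.07105^25 = 5.562.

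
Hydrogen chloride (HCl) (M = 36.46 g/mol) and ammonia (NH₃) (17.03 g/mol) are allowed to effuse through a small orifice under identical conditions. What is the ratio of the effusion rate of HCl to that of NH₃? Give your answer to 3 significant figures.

By Graham's law, rate_HCl/rate_NH₃ = √(M_NH₃/M_HCl) = √(17.03/36.46) = √0.4671 = 0.683.

0.683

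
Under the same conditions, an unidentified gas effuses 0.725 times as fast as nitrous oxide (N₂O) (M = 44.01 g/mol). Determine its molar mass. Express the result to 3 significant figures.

Using Graham's law: rate_X/rate_N₂O = √(M_N₂O/M_X).
0.725 = √(44.01/M_X)
M_X = 44.01 / 0.725² = 44.01 / 0.5256 = 83.7 g/mol

83.7 g/mol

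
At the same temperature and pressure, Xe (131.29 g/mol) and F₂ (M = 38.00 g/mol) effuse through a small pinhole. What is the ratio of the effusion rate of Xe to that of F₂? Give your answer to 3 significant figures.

By Graham's law, rate_Xe/rate_F₂ = √(M_F₂/M_Xe) = √(38.00/131.29) = √0.2894 = 0.538.

0.538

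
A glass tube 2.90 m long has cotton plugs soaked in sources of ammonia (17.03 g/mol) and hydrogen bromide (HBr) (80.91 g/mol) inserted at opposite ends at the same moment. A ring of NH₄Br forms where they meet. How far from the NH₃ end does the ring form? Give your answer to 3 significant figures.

1.99 m

The fronts meet when d_NH₃ + d_HBr = L with d_NH₃/d_HBr = √(M_HBr/M_NH₃) (Graham's law). Here √(M_HBr/M_NH₃) = √(80.91/17.03) = 2.180.
With d_NH₃ + d_HBr = 2.90 m, d_HBr = 2.90/(1 + 2.180) = 0.9120 m.
d_NH₃ = 2.90 − 0.9120 = 1.99 m.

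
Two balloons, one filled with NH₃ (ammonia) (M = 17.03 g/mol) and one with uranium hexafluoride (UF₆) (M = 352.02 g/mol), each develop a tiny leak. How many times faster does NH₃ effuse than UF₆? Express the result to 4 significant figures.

From Graham's law, rate_NH₃/rate_UF₆ = √(M_UF₆/M_NH₃) = √(352.02/17.03) = √20.67 = 4.546.

4.546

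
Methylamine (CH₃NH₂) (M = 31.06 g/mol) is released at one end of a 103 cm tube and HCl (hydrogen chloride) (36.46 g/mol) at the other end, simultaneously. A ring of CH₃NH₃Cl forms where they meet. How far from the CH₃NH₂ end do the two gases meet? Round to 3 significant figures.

53.6 cm

The fronts meet when d_CH₃NH₂ + d_HCl = L with d_CH₃NH₂/d_HCl = √(M_HCl/M_CH₃NH₂) (Graham's law). Here √(M_HCl/M_CH₃NH₂) = √(36.46/31.06) = 1.083.
With d_CH₃NH₂ + d_HCl = 103 cm, d_HCl = 103/(1 + 1.083) = 49.44 cm.
d_CH₃NH₂ = 103 − 49.44 = 53.6 cm.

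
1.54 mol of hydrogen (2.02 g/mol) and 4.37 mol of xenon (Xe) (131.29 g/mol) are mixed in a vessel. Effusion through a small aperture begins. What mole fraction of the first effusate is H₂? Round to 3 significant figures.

Rate_i ∝ x_i/√M_i (Graham's law weighted by mole fraction), so the effusate composition follows n_i/√M_i.
x_H₂(eff) = (n_H₂/√M_H₂) / (n_H₂/√M_H₂ + n_Xe/√M_Xe)
= (1.54/√2.02) / (1.54/√2.02 + 4.37/√131.29) = 1.084/(1.084 + 0.3814) = 0.740.

0.740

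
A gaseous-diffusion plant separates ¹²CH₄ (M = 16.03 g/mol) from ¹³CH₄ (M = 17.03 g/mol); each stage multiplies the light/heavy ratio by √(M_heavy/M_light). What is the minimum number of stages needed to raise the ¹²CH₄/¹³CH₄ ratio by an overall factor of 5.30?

With α = √(17.03/16.03) per stage, ln α = ½ ln(1.06238) = 0.03026.
Need α^N ≥ 5.30 ⇒ N ≥ ln(5.30) / ln α = 1.668 / 0.03026 = 55.12.
Rounding up, N = 56 stages.

56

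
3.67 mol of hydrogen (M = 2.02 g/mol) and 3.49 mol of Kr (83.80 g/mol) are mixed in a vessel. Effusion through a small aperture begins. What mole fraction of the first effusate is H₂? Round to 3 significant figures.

Rate_i ∝ x_i/√M_i (Graham's law weighted by mole fraction), so the effusate composition follows n_i/√M_i.
So x_H₂ in the escaping gas = (n_H₂/√M_H₂) / Σ(n_i/√M_i)
= (3.67/√2.02) / (3.67/√2.02 + 3.49/√83.80) = 2.582/(2.582 + 0.3812) = 0.871.

0.871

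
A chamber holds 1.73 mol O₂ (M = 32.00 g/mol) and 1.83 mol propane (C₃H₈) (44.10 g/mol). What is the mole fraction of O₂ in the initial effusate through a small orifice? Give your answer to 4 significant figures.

0.5260

Each component's effusion rate ∝ (its partial pressure)·(1/√M) ∝ n_i/√M_i.
x_O₂(eff) = (n_O₂/√M_O₂) / (n_O₂/√M_O₂ + n_C₃H₈/√M_C₃H₈)
= (1.73/√32.00) / (1.73/√32.00 + 1.83/√44.10) = 0.3058/(0.3058 + 0.2756) = 0.5260.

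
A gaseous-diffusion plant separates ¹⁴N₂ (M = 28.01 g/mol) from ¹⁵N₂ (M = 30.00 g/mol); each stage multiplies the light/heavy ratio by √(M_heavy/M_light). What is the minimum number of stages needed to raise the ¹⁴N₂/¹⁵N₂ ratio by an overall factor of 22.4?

91

With α = √(30.00/28.01) per stage, ln α = ½ ln(1.07105) = 0.03432.
Need α^N ≥ 22.4 ⇒ N ≥ ln(22.4) / ln α = 3.109 / 0.03432 = 90.60.
So at least 91 stages are needed.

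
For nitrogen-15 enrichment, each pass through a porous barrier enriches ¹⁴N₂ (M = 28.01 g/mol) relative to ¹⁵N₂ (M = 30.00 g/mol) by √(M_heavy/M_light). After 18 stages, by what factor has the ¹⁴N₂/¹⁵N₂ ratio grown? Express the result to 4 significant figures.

Each stage multiplies the ratio by α = √(30.00/28.01), so after 18 stages the overall factor is α^18 = (30.00/28.01)^(18/2).
= 1.07105^9 = 1.855.

1.855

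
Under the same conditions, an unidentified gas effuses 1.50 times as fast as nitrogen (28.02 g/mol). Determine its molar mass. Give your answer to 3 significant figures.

Using Graham's law: rate_X/rate_N₂ = √(M_N₂/M_X).
1.50 = √(28.02/M_X)
M_X = 28.02 / 1.50² = 28.02 / 2.250 = 12.5 g/mol

12.5 g/mol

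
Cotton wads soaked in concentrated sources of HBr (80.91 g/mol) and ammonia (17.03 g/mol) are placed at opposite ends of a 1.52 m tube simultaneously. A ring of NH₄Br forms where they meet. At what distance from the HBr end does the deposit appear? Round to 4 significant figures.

Distances travelled in equal time are proportional to diffusion rates, so d_HBr/d_NH₃ = √(M_NH₃/M_HBr) = √(17.03/80.91) = 0.4588.
With d_HBr + d_NH₃ = 1.52 m, d_NH₃ = 1.52/(1 + 0.4588) = 1.042 m.
d_HBr = 1.52 − 1.042 = 0.4780 m.

0.4780 m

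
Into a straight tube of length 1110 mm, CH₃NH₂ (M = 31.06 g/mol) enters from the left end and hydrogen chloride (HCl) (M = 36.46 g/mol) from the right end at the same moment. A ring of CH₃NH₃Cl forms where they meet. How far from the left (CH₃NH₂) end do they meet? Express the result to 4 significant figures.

In equal time, each gas travels a distance ∝ its rate ∝ 1/√M, so d_CH₃NH₂/d_HCl = √(M_HCl/M_CH₃NH₂) = √(36.46/31.06) = 1.083.
With d_CH₃NH₂ + d_HCl = 1110 mm, d_HCl = 1110/(1 + 1.083) = 532.8 mm.
d_CH₃NH₂ = 1110 − 532.8 = 577.2 mm.

577.2 mm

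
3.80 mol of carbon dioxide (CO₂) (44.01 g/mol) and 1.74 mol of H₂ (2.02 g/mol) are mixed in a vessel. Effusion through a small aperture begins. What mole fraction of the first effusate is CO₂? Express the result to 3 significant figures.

Each component's effusion rate ∝ (its partial pressure)·(1/√M) ∝ n_i/√M_i.
So x_CO₂ in the escaping gas = (n_CO₂/√M_CO₂) / Σ(n_i/√M_i)
= (3.80/√44.01) / (3.80/√44.01 + 1.74/√2.02) = 0.5728/(0.5728 + 1.224) = 0.319.

0.319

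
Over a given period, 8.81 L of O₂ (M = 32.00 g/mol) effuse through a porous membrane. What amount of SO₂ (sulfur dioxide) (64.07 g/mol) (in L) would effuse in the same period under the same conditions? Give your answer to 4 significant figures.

Graham's law gives rate_SO₂/rate_O₂ = √(M_O₂/M_SO₂) = √(32.00/64.07) = √0.4995 = 0.7067.
So the volume for SO₂ is 8.81 × 0.7067 = 6.226 L.

6.226 L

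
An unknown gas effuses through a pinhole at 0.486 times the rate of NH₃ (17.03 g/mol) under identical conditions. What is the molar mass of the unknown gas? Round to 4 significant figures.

By Graham's law, rate_X/rate_NH₃ = √(M_NH₃/M_X).
0.486 = √(17.03/M_X)
M_X = 17.03 / 0.486² = 17.03 / 0.2362 = 72.10 g/mol

72.10 g/mol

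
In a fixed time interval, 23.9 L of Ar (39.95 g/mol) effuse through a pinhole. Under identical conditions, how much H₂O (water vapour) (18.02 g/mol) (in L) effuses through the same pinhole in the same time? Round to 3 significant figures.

35.6 L

From Graham's law, rate_H₂O/rate_Ar = √(M_Ar/M_H₂O) = √(39.95/18.02) = √2.217 = 1.489.
So the volume for H₂O is 23.9 × 1.489 = 35.6 L.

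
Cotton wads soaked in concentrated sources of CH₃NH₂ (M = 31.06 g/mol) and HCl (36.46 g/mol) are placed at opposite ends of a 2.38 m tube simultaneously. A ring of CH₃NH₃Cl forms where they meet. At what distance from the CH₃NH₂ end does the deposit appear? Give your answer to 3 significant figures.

1.24 m

Distances travelled in equal time are proportional to diffusion rates, so d_CH₃NH₂/d_HCl = √(M_HCl/M_CH₃NH₂) = √(36.46/31.06) = 1.083.
With d_CH₃NH₂ + d_HCl = 2.38 m, d_HCl = 2.38/(1 + 1.083) = 1.142 m.
d_CH₃NH₂ = 2.38 − 1.142 = 1.24 m.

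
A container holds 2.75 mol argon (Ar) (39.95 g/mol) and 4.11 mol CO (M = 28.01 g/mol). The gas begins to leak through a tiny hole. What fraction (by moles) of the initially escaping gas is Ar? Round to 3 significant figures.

0.359

Effusion rate of each component ∝ n_i/√M_i (partial pressure × 1/√M).
x_Ar(eff) = (n_Ar/√M_Ar) / (n_Ar/√M_Ar + n_CO/√M_CO)
= (2.75/√39.95) / (2.75/√39.95 + 4.11/√28.01) = 0.4351/(0.4351 + 0.7766) = 0.359.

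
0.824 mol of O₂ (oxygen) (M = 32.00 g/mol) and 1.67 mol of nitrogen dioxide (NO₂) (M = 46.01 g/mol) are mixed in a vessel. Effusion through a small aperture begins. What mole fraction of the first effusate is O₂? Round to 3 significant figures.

0.372

Rate_i ∝ x_i/√M_i (Graham's law weighted by mole fraction), so the effusate composition follows n_i/√M_i.
x_O₂(eff) = (n_O₂/√M_O₂) / (n_O₂/√M_O₂ + n_NO₂/√M_NO₂)
= (0.824/√32.00) / (0.824/√32.00 + 1.67/√46.01) = 0.1457/(0.1457 + 0.2462) = 0.372.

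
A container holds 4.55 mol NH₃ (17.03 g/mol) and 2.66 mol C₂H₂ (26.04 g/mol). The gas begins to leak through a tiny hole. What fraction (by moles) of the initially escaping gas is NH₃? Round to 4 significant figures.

Rate_i ∝ x_i/√M_i (Graham's law weighted by mole fraction), so the effusate composition follows n_i/√M_i.
Mole fraction of NH₃ in the effusate = (n_NH₃/√M_NH₃) / (n_NH₃/√M_NH₃ + n_C₂H₂/√M_C₂H₂)
= (4.55/√17.03) / (4.55/√17.03 + 2.66/√26.04) = 1.103/(1.103 + 0.5213) = 0.6790.

0.6790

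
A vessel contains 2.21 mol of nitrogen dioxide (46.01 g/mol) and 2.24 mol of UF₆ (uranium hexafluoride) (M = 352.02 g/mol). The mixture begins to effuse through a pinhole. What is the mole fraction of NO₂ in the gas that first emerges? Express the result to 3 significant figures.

Rate_i ∝ x_i/√M_i (Graham's law weighted by mole fraction), so the effusate composition follows n_i/√M_i.
So x_NO₂ in the escaping gas = (n_NO₂/√M_NO₂) / Σ(n_i/√M_i)
= (2.21/√46.01) / (2.21/√46.01 + 2.24/√352.02) = 0.3258/(0.3258 + 0.1194) = 0.732.

0.732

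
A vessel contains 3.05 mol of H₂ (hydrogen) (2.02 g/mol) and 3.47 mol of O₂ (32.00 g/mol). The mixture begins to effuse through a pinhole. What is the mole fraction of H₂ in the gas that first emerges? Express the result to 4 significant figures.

Effusion rate of each component ∝ n_i/√M_i (partial pressure × 1/√M).
So x_H₂ in the escaping gas = (n_H₂/√M_H₂) / Σ(n_i/√M_i)
= (3.05/√2.02) / (3.05/√2.02 + 3.47/√32.00) = 2.146/(2.146 + 0.6134) = 0.7777.

0.7777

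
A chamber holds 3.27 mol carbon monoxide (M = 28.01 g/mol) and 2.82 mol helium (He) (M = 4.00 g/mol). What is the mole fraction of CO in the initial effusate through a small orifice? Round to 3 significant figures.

0.305

Effusion rate of each component ∝ n_i/√M_i (partial pressure × 1/√M).
So x_CO in the escaping gas = (n_CO/√M_CO) / Σ(n_i/√M_i)
= (3.27/√28.01) / (3.27/√28.01 + 2.82/√4.00) = 0.6179/(0.6179 + 1.410) = 0.305.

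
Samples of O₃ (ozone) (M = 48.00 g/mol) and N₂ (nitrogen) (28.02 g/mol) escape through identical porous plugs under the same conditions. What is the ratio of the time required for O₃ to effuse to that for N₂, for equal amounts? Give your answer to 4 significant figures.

Graham's law gives t_O₃/t_N₂ = √(M_O₃/M_N₂) = √(48.00/28.02) = √1.713 = 1.309.

1.309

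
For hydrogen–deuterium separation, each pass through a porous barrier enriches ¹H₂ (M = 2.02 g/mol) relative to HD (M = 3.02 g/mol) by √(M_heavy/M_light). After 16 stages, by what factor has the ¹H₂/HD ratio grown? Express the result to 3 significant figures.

25.0

The single-stage factor is √(M_heavy/M_light), so 16 stages give [√(3.02/2.02)]^16 = (3.02/2.02)^(16/2).
= 1.49505^8 = 25.0.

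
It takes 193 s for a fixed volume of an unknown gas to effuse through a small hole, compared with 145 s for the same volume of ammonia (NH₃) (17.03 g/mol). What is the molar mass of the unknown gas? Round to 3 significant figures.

30.2 g/mol

Using Graham's law: t_X/t_NH₃ = √(M_X/M_NH₃).
193/145 = 1.331 = √(M_X/17.03)
M_X = 17.03 × 1.331² = 17.03 × 1.772 = 30.2 g/mol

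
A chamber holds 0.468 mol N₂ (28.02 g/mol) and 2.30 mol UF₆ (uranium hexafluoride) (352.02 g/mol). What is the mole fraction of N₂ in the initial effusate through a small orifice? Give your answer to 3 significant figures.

Effusion rate of each component ∝ n_i/√M_i (partial pressure × 1/√M).
x_N₂(eff) = (n_N₂/√M_N₂) / (n_N₂/√M_N₂ + n_UF₆/√M_UF₆)
= (0.468/√28.02) / (0.468/√28.02 + 2.30/√352.02) = 0.08841/(0.08841 + 0.1226) = 0.419.

0.419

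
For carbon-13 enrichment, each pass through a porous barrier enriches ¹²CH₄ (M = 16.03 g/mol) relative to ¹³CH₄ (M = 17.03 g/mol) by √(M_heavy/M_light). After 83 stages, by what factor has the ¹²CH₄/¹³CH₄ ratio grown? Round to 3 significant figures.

12.3

Overall factor = α^83 with α = √(17.03/16.03), i.e. (17.03/16.03)^(83/2).
= 1.06238^(83/2) = 12.3.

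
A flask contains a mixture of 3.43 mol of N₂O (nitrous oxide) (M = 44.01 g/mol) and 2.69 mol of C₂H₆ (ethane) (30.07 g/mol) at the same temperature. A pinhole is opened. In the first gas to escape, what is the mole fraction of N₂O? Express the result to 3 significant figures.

0.513

Each component's effusion rate ∝ (its partial pressure)·(1/√M) ∝ n_i/√M_i.
x_N₂O(eff) = (n_N₂O/√M_N₂O) / (n_N₂O/√M_N₂O + n_C₂H₆/√M_C₂H₆)
= (3.43/√44.01) / (3.43/√44.01 + 2.69/√30.07) = 0.5170/(0.5170 + 0.4906) = 0.513.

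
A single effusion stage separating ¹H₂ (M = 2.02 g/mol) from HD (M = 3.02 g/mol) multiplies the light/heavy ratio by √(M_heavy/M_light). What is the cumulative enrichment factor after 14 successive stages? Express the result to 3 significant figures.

16.7

The single-stage factor is √(M_heavy/M_light), so 14 stages give [√(3.02/2.02)]^14 = (3.02/2.02)^(14/2).
= 1.49505^7 = 16.7.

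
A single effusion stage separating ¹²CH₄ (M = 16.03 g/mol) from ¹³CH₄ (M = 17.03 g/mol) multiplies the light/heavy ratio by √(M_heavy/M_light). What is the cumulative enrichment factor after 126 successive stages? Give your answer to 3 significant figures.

Each stage multiplies the ratio by α = √(17.03/16.03), so after 126 stages the overall factor is α^126 = (17.03/16.03)^(126/2).
= 1.06238^63 = 45.3.

45.3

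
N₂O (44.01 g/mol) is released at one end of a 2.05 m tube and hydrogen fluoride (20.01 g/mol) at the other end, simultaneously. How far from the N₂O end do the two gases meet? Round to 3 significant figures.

0.826 m

The fronts meet when d_N₂O + d_HF = L with d_N₂O/d_HF = √(M_HF/M_N₂O) (Graham's law). Here √(M_HF/M_N₂O) = √(20.01/44.01) = 0.6743.
With d_N₂O + d_HF = 2.05 m, d_HF = 2.05/(1 + 0.6743) = 1.224 m.
d_N₂O = 2.05 − 1.224 = 0.826 m.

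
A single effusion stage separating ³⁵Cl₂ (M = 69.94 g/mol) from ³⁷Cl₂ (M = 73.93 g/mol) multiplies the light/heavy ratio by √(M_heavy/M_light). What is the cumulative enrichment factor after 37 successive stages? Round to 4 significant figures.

2.791

The single-stage factor is √(M_heavy/M_light), so 37 stages give [√(73.93/69.94)]^37 = (73.93/69.94)^(37/2).
= 1.05705^(37/2) = 2.791.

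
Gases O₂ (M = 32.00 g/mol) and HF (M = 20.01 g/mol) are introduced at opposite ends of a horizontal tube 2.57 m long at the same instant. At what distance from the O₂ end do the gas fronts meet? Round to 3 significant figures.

1.13 m

In equal time, each gas travels a distance ∝ its rate ∝ 1/√M, so d_O₂/d_HF = √(M_HF/M_O₂) = √(20.01/32.00) = 0.7908.
With d_O₂ + d_HF = 2.57 m, d_HF = 2.57/(1 + 0.7908) = 1.435 m.
d_O₂ = 2.57 − 1.435 = 1.13 m.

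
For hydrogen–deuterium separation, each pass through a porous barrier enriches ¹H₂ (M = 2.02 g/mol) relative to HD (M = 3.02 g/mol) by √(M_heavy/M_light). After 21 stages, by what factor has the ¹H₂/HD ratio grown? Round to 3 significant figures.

Overall factor = α^21 with α = √(3.02/2.02), i.e. (3.02/2.02)^(21/2).
= 1.49505^(21/2) = 68.2.

68.2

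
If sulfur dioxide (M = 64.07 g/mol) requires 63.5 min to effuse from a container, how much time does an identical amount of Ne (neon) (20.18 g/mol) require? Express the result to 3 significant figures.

35.6 min

Since effusion rate ∝ 1/√M, t_Ne/t_SO₂ = √(M_Ne/M_SO₂) = √(20.18/64.07) = √0.3150 = 0.5612.
So the time for Ne is 63.5 × 0.5612 = 35.6 min.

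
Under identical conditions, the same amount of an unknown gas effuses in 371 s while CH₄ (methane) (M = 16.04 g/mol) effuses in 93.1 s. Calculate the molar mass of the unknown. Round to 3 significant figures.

Using Graham's law: t_X/t_CH₄ = √(M_X/M_CH₄).
371/93.1 = 3.985 = √(M_X/16.04)
M_X = 16.04 × 3.985² = 16.04 × 15.88 = 255 g/mol

255 g/mol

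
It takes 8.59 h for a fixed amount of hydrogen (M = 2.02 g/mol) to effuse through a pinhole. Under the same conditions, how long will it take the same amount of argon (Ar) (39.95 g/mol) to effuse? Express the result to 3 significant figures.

38.2 h

By Graham's law, t_Ar/t_H₂ = √(M_Ar/M_H₂) = √(39.95/2.02) = √19.78 = 4.447.
So the time for Ar is 8.59 × 4.447 = 38.2 h.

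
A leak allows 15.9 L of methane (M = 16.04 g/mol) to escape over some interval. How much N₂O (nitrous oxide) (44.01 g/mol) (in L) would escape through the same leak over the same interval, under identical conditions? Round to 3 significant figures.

9.60 L

From Graham's law, rate_N₂O/rate_CH₄ = √(M_CH₄/M_N₂O) = √(16.04/44.01) = √0.3645 = 0.6037.
So the volume for N₂O is 15.9 × 0.6037 = 9.60 L.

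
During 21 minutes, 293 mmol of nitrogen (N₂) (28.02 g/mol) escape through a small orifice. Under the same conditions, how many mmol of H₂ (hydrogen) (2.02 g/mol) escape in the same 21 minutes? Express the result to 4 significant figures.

1091 mmol

Graham's law gives rate_H₂/rate_N₂ = √(M_N₂/M_H₂) = √(28.02/2.02) = √13.87 = 3.724.
So the amount for H₂ is 293 × 3.724 = 1091 mmol.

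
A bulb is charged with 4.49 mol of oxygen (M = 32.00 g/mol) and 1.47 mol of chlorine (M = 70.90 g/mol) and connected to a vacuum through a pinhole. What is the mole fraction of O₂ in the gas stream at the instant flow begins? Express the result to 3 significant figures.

0.820

Rate_i ∝ x_i/√M_i (Graham's law weighted by mole fraction), so the effusate composition follows n_i/√M_i.
So x_O₂ in the escaping gas = (n_O₂/√M_O₂) / Σ(n_i/√M_i)
= (4.49/√32.00) / (4.49/√32.00 + 1.47/√70.90) = 0.7937/(0.7937 + 0.1746) = 0.820.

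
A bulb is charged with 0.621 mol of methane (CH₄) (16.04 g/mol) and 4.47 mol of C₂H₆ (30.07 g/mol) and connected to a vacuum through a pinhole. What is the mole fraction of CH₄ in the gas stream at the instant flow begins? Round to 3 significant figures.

The effusion rate of species i is ∝ p_i/√M_i ∝ n_i/√M_i.
x_CH₄(eff) = (n_CH₄/√M_CH₄) / (n_CH₄/√M_CH₄ + n_C₂H₆/√M_C₂H₆)
= (0.621/√16.04) / (0.621/√16.04 + 4.47/√30.07) = 0.1551/(0.1551 + 0.8152) = 0.160.

0.160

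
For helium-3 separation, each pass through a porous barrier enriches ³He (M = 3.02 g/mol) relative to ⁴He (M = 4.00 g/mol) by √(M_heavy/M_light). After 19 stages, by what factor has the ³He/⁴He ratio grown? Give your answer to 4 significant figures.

Overall factor = α^19 with α = √(4.00/3.02), i.e. (4.00/3.02)^(19/2).
= 1.32450^(19/2) = 14.44.

14.44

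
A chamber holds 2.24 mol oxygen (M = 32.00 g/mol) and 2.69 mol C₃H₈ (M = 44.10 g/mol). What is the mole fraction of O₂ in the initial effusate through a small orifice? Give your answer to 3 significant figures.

Each component's effusion rate ∝ (its partial pressure)·(1/√M) ∝ n_i/√M_i.
So x_O₂ in the escaping gas = (n_O₂/√M_O₂) / Σ(n_i/√M_i)
= (2.24/√32.00) / (2.24/√32.00 + 2.69/√44.10) = 0.3960/(0.3960 + 0.4051) = 0.494.

0.494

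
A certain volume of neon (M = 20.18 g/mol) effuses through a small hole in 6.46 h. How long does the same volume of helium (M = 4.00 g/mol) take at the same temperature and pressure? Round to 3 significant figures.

2.88 h

By Graham's law, t_He/t_Ne = √(M_He/M_Ne) = √(4.00/20.18) = √0.1982 = 0.4452.
So the time for He is 6.46 × 0.4452 = 2.88 h.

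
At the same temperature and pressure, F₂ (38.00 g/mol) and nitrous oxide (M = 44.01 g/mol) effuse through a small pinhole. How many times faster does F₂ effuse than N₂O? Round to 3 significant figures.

Graham's law gives rate_F₂/rate_N₂O = √(M_N₂O/M_F₂) = √(44.01/38.00) = √1.158 = 1.08.

1.08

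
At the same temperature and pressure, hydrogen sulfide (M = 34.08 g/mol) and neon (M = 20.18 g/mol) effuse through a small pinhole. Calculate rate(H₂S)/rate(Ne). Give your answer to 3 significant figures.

From Graham's law, rate_H₂S/rate_Ne = √(M_Ne/M_H₂S) = √(20.18/34.08) = √0.5921 = 0.770.

0.770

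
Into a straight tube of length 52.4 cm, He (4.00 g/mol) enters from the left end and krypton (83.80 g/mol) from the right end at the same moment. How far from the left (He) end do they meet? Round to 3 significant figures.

Graham's law gives d_He/d_Kr = rate_He/rate_Kr = √(M_Kr/M_He) = √(83.80/4.00) = 4.577.
With d_He + d_Kr = 52.4 cm, d_Kr = 52.4/(1 + 4.577) = 9.396 cm.
d_He = 52.4 − 9.396 = 43.0 cm.

43.0 cm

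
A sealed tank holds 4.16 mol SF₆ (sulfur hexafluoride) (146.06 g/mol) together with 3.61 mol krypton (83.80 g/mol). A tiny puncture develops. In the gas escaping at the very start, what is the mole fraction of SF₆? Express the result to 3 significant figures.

The effusion rate of species i is ∝ p_i/√M_i ∝ n_i/√M_i.
x_SF₆(eff) = (n_SF₆/√M_SF₆) / (n_SF₆/√M_SF₆ + n_Kr/√M_Kr)
= (4.16/√146.06) / (4.16/√146.06 + 3.61/√83.80) = 0.3442/(0.3442 + 0.3944) = 0.466.

0.466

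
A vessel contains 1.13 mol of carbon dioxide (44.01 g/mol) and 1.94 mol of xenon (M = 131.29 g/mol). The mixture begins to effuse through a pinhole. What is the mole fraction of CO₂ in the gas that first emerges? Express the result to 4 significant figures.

Each component's effusion rate ∝ (its partial pressure)·(1/√M) ∝ n_i/√M_i.
So x_CO₂ in the escaping gas = (n_CO₂/√M_CO₂) / Σ(n_i/√M_i)
= (1.13/√44.01) / (1.13/√44.01 + 1.94/√131.29) = 0.1703/(0.1703 + 0.1693) = 0.5015.

0.5015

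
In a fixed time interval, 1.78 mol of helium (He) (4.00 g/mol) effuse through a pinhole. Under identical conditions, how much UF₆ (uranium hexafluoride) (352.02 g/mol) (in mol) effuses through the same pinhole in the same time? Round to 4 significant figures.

0.1897 mol

By Graham's law, rate_UF₆/rate_He = √(M_He/M_UF₆) = √(4.00/352.02) = √0.01136 = 0.1066.
So the amount for UF₆ is 1.78 × 0.1066 = 0.1897 mol.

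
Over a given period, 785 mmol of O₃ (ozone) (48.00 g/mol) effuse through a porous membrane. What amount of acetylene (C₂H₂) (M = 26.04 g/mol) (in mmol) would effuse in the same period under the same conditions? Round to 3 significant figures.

Since effusion rate ∝ 1/√M, rate_C₂H₂/rate_O₃ = √(M_O₃/M_C₂H₂) = √(48.00/26.04) = √1.843 = 1.358.
So the amount for C₂H₂ is 785 × 1.358 = 1070 mmol.

1070 mmol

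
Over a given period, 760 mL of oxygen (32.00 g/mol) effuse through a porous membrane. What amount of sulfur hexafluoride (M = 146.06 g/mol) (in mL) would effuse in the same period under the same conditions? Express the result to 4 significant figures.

Graham's law gives rate_SF₆/rate_O₂ = √(M_O₂/M_SF₆) = √(32.00/146.06) = √0.2191 = 0.4681.
So the volume for SF₆ is 760 × 0.4681 = 355.7 mL.

355.7 mL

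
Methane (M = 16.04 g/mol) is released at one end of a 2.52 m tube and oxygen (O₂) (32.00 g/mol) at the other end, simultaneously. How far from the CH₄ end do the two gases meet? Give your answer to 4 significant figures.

1.475 m

Distances travelled in equal time are proportional to diffusion rates, so d_CH₄/d_O₂ = √(M_O₂/M_CH₄) = √(32.00/16.04) = 1.412.
With d_CH₄ + d_O₂ = 2.52 m, d_O₂ = 2.52/(1 + 1.412) = 1.045 m.
d_CH₄ = 2.52 − 1.045 = 1.475 m.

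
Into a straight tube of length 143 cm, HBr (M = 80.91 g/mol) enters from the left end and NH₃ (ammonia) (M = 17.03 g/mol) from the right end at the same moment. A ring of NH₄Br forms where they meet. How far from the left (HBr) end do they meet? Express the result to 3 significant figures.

45.0 cm

Distances travelled in equal time are proportional to diffusion rates, so d_HBr/d_NH₃ = √(M_NH₃/M_HBr) = √(17.03/80.91) = 0.4588.
With d_HBr + d_NH₃ = 143 cm, d_NH₃ = 143/(1 + 0.4588) = 98.03 cm.
d_HBr = 143 − 98.03 = 45.0 cm.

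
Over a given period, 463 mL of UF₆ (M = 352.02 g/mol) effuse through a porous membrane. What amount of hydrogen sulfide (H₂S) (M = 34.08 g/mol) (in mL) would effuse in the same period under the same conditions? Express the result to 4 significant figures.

1488 mL

Since effusion rate ∝ 1/√M, rate_H₂S/rate_UF₆ = √(M_UF₆/M_H₂S) = √(352.02/34.08) = √10.33 = 3.214.
So the volume for H₂S is 463 × 3.214 = 1488 mL.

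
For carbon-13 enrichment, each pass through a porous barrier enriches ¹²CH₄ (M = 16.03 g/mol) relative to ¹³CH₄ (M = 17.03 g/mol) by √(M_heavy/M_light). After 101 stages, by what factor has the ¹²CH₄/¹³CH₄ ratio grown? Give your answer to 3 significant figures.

21.2

Each stage multiplies the ratio by α = √(17.03/16.03), so after 101 stages the overall factor is α^101 = (17.03/16.03)^(101/2).
= 1.06238^(101/2) = 21.2.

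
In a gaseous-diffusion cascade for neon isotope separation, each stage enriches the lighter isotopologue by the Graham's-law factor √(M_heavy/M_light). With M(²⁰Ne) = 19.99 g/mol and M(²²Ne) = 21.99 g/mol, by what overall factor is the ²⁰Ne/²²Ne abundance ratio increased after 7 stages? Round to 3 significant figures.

The single-stage factor is √(M_heavy/M_light), so 7 stages give [√(21.99/19.99)]^7 = (21.99/19.99)^(7/2).
= 1.10005^(7/2) = 1.40.

1.40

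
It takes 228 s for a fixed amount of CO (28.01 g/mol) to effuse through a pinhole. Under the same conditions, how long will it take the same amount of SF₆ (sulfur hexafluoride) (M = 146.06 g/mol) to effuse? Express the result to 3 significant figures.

Graham's law gives t_SF₆/t_CO = √(M_SF₆/M_CO) = √(146.06/28.01) = √5.215 = 2.284.
So the time for SF₆ is 228 × 2.284 = 521 s.

521 s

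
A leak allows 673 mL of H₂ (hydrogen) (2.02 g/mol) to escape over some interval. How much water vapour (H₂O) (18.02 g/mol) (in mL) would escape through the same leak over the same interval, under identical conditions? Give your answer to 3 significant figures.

225 mL

Using Graham's law: rate_H₂O/rate_H₂ = √(M_H₂/M_H₂O) = √(2.02/18.02) = √0.1121 = 0.3348.
So the volume for H₂O is 673 × 0.3348 = 225 mL.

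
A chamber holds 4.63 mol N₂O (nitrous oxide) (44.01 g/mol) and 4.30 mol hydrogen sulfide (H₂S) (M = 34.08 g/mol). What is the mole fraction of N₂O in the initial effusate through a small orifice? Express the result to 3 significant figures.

0.487

The effusion rate of species i is ∝ p_i/√M_i ∝ n_i/√M_i.
Mole fraction of N₂O in the effusate = (n_N₂O/√M_N₂O) / (n_N₂O/√M_N₂O + n_H₂S/√M_H₂S)
= (4.63/√44.01) / (4.63/√44.01 + 4.30/√34.08) = 0.6979/(0.6979 + 0.7366) = 0.487.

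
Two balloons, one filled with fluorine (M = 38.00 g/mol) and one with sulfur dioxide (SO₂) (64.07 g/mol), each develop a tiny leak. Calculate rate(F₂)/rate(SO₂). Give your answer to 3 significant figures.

1.30

By Graham's law, rate_F₂/rate_SO₂ = √(M_SO₂/M_F₂) = √(64.07/38.00) = √1.686 = 1.30.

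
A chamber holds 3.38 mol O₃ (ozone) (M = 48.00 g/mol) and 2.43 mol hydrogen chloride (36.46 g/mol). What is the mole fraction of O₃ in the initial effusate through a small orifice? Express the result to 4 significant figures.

0.5480

Rate_i ∝ x_i/√M_i (Graham's law weighted by mole fraction), so the effusate composition follows n_i/√M_i.
x_O₃(eff) = (n_O₃/√M_O₃) / (n_O₃/√M_O₃ + n_HCl/√M_HCl)
= (3.38/√48.00) / (3.38/√48.00 + 2.43/√36.46) = 0.4879/(0.4879 + 0.4024) = 0.5480.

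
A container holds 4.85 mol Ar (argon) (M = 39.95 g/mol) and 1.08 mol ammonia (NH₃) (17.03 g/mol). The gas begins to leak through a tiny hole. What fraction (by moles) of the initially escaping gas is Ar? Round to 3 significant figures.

Effusion rate of each component ∝ n_i/√M_i (partial pressure × 1/√M).
x_Ar(eff) = (n_Ar/√M_Ar) / (n_Ar/√M_Ar + n_NH₃/√M_NH₃)
= (4.85/√39.95) / (4.85/√39.95 + 1.08/√17.03) = 0.7673/(0.7673 + 0.2617) = 0.746.

0.746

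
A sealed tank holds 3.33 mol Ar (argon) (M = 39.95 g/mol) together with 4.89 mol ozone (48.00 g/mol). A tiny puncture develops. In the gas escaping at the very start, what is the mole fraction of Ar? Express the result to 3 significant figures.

The effusion rate of species i is ∝ p_i/√M_i ∝ n_i/√M_i.
Mole fraction of Ar in the effusate = (n_Ar/√M_Ar) / (n_Ar/√M_Ar + n_O₃/√M_O₃)
= (3.33/√39.95) / (3.33/√39.95 + 4.89/√48.00) = 0.5268/(0.5268 + 0.7058) = 0.427.

0.427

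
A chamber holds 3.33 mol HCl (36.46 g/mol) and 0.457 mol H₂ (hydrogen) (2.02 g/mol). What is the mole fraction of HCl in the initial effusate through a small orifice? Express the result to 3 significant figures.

Rate_i ∝ x_i/√M_i (Graham's law weighted by mole fraction), so the effusate composition follows n_i/√M_i.
x_HCl(eff) = (n_HCl/√M_HCl) / (n_HCl/√M_HCl + n_H₂/√M_H₂)
= (3.33/√36.46) / (3.33/√36.46 + 0.457/√2.02) = 0.5515/(0.5515 + 0.3215) = 0.632.

0.632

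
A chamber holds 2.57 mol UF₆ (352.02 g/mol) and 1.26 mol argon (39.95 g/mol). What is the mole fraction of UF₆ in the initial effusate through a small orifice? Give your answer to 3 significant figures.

Rate_i ∝ x_i/√M_i (Graham's law weighted by mole fraction), so the effusate composition follows n_i/√M_i.
Mole fraction of UF₆ in the effusate = (n_UF₆/√M_UF₆) / (n_UF₆/√M_UF₆ + n_Ar/√M_Ar)
= (2.57/√352.02) / (2.57/√352.02 + 1.26/√39.95) = 0.1370/(0.1370 + 0.1993) = 0.407.

0.407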